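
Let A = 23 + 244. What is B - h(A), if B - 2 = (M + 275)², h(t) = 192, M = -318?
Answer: 1659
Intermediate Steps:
A = 267
B = 1851 (B = 2 + (-318 + 275)² = 2 + (-43)² = 2 + 1849 = 1851)
B - h(A) = 1851 - 1*192 = 1851 - 192 = 1659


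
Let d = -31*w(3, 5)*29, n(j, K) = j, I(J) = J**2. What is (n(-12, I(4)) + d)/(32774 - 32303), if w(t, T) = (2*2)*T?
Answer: -17992/471 ≈ -38.200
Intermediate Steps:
w(t, T) = 4*T
d = -17980 (d = -124*5*29 = -31*20*29 = -620*29 = -17980)
(n(-12, I(4)) + d)/(32774 - 32303) = (-12 - 17980)/(32774 - 32303) = -17992/471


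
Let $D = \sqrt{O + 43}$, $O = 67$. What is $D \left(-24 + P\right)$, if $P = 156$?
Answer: $132 \sqrt{110} \approx 1384.4$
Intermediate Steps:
$D = \sqrt{110}$ ($D = \sqrt{67 + 43} = \sqrt{110} \approx 10.488$)
$D \left(-24 + P\right) = \sqrt{110} \left(-24 + 156\right) = \sqrt{110} \cdot 132 = 132 \sqrt{110}$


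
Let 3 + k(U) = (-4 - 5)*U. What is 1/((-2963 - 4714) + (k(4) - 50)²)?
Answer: 1/244 ≈ 0.0040984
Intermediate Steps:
k(U) = -3 - 9*U (k(U) = -3 + (-4 - 5)*U = -3 - 9*U)
1/((-2963 - 4714) + (k(4) - 50)²) = 1/((-2963 - 4714) + ((-3 - 9*4) - 50)²) = 1/(-7677 + ((-3 - 36) - 50)²) = 1/(-7677 + (-39 - 50)²) = 1/(-7677 + (-89)²) = 1/(-7677 + 7921) = 1/244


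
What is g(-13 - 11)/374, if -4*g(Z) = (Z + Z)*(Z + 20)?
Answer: -24/187 ≈ -0.12834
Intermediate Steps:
g(Z) = -Z*(20 + Z)/2 (g(Z) = -(Z + Z)*(Z + 20)/4 = -2*Z*(20 + Z)/4 = -Z*(20 + Z)/2)
g(-13 - 11)/374 = -(-13 - 11)*(20 + (-13 - 11))/2/374 = -½*(-24)*(20 - 24)*(1/374) = -½*(-24)*(-4)*(1/374) = -48*1/374 = -24/187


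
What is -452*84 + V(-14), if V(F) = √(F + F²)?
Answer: -37968 + √182 ≈ -37955.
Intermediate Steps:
-452*84 + V(-14) = -452*84 + √(-14*(1 - 14)) = -37968 + √(-14*(-13)) = -37968 + √182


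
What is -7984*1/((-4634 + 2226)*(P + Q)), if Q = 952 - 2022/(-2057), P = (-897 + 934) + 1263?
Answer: 1026443/697475093 ≈ 0.0014717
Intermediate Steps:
P = 1300 (P = 37 + 1263 = 1300)
Q = 1960286/2057 (Q = 952 - 2022*(-1/2057) = 952 + 2022/2057 = 1960286/2057 ≈ 952.98)
-7984*1/((-4634 + 2226)*(P + Q)) = -7984*1/((-4634 + 2226)*(1300 + 1960286/2057)) = -7984/((4634386/2057)*(-2408)) = -7984/(-11159601488/2057) = -7984*(-2057/11159601488) = 1026443/697475093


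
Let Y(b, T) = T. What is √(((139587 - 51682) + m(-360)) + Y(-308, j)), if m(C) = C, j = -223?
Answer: √87322 ≈ 295.50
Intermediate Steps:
√(((139587 - 51682) + m(-360)) + Y(-308, j)) = √(((139587 - 51682) - 360) - 223) = √((87905 - 360) - 223) = √(87545 - 223) = √87322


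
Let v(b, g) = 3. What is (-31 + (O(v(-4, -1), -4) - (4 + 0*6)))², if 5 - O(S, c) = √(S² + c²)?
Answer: 1225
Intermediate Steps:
O(S, c) = 5 - √(S² + c²)
(-31 + (O(v(-4, -1), -4) - (4 + 0*6)))² = (-31 + ((5 - √(3² + (-4)²)) - (4 + 0*6)))² = (-31 + ((5 - √(9 + 16)) - (4 + 0)))² = (-31 + ((5 - √25) - 1*4))² = (-31 + ((5 - 1*5) - 4))² = (-31 + ((5 - 5) - 4))² = (-31 + (0 - 4))² = (-31 - 4)² = (-35)² = 1225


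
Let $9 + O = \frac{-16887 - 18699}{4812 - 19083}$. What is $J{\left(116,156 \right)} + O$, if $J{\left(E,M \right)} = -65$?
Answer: $- \frac{340156}{4757} \approx -71.506$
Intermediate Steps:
$O = - \frac{30951}{4757}$ ($O = -9 + \frac{-16887 - 18699}{4812 - 19083} = -9 - \frac{35586}{-14271} = -9 - - \frac{11862}{4757} = -9 + \frac{11862}{4757} = - \frac{30951}{4757} \approx -6.5064$)
$J{\left(116,156 \right)} + O = -65 - \frac{30951}{4757} = - \frac{340156}{4757}$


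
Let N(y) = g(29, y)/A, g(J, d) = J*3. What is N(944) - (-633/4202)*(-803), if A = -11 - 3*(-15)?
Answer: -384468/3247 ≈ -118.41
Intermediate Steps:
g(J, d) = 3*J
A = 34 (A = -11 + 45 = 34)
N(y) = 87/34 (N(y) = (3*29)/34 = 87*(1/34) = 87/34)
N(944) - (-633/4202)*(-803) = 87/34 - (-633/4202)*(-803) = 87/34 - (-633*1/4202)*(-803) = 87/34 - (-633)*(-803)/4202 = 87/34 - 1*46209/382 = 87/34 - 46209/382 = -384468/3247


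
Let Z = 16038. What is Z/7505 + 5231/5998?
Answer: 135454579/45014990 ≈ 3.0091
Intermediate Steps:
Z/7505 + 5231/5998 = 16038/7505 + 5231/5998 = 135454579/45014990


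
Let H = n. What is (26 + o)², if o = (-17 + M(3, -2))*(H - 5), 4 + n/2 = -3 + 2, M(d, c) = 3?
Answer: 55696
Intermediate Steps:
n = -10 (n = -8 + 2*(-3 + 2) = -8 + 2*(-1) = -8 - 2 = -10)
H = -10
o = 210 (o = (-17 + 3)*(-10 - 5) = -14*(-15) = 210)
(26 + o)² = (26 + 210)² = 236² = 55696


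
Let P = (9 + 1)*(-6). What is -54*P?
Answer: 3240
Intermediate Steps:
P = -60 (P = 10*(-6) = -60)
-54*P = -54*(-60) = 3240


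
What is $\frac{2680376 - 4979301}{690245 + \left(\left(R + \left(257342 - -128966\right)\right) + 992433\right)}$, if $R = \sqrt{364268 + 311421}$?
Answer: $- \frac{4756443640050}{4280702392507} + \frac{2298925 \sqrt{675689}}{4280702392507} \approx -1.1107$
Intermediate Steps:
$R = \sqrt{675689} \approx 822.0$
$\frac{2680376 - 4979301}{690245 + \left(\left(R + \left(257342 - -128966\right)\right) + 992433\right)} = \frac{2680376 - 4979301}{690245 + \left(\left(\sqrt{675689} + \left(257342 - -128966\right)\right) + 992433\right)} = - \frac{2298925}{690245 + \left(\left(\sqrt{675689} + \left(257342 + 128966\right)\right) + 992433\right)} = - \frac{2298925}{690245 + \left(\left(\sqrt{675689} + 386308\right) + 992433\right)} = - \frac{2298925}{690245 + \left(\left(386308 + \sqrt{675689}\right) + 992433\right)} = - \frac{2298925}{690245 + \left(1378741 + \sqrt{675689}\right)} = - \frac{2298925}{2068986 + \sqrt{675689}}$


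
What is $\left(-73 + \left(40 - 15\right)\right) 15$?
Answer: $-720$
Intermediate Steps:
$\left(-73 + \left(40 - 15\right)\right) 15 = \left(-73 + 25\right) 15 = \left(-48\right) 15 = -720$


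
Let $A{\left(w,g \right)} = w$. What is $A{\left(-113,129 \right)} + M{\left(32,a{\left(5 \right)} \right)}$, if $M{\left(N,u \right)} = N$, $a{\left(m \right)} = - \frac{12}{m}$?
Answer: $-81$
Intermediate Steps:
$A{\left(-113,129 \right)} + M{\left(32,a{\left(5 \right)} \right)} = -113 + 32 = -81$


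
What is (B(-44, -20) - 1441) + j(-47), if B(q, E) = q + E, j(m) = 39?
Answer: -1466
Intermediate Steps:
B(q, E) = E + q
(B(-44, -20) - 1441) + j(-47) = ((-20 - 44) - 1441) + 39 = (-64 - 1441) + 39 = -1505 + 39 = -1466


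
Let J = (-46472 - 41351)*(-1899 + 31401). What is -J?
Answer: 2590954146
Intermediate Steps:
J = -2590954146 (J = -87823*29502 = -2590954146)
-J = -1*(-2590954146) = 2590954146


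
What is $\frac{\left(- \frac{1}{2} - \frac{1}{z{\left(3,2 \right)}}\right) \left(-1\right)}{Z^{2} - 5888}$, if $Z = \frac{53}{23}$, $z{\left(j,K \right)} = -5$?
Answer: $- \frac{1587}{31119430} \approx -5.0997 \cdot 10^{-5}$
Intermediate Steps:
$Z = \frac{53}{23}$ ($Z = 53 \cdot \frac{1}{23} = \frac{53}{23} \approx 2.3043$)
$\frac{\left(- \frac{1}{2} - \frac{1}{z{\left(3,2 \right)}}\right) \left(-1\right)}{Z^{2} - 5888} = \frac{\left(- \frac{1}{2} - \frac{1}{-5}\right) \left(-1\right)}{\left(\frac{53}{23}\right)^{2} - 5888} = \frac{\left(\left(-1\right) \frac{1}{2} - - \frac{1}{5}\right) \left(-1\right)}{\frac{2809}{529} - 5888} = \frac{\left(- \frac{1}{2} + \frac{1}{5}\right) \left(-1\right)}{- \frac{3111943}{529}} = - \frac{529 \left(\left(- \frac{3}{10}\right) \left(-1\right)\right)}{3111943} = \left(- \frac{529}{3111943}\right) \frac{3}{10} = - \frac{1587}{31119430}$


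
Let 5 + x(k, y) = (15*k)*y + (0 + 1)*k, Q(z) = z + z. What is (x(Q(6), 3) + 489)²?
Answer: 1073296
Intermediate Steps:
Q(z) = 2*z
x(k, y) = -5 + k + 15*k*y (x(k, y) = -5 + ((15*k)*y + (0 + 1)*k) = -5 + (15*k*y + 1*k) = -5 + (15*k*y + k) = -5 + (k + 15*k*y) = -5 + k + 15*k*y)
(x(Q(6), 3) + 489)² = ((-5 + 2*6 + 15*(2*6)*3) + 489)² = ((-5 + 12 + 15*12*3) + 489)² = ((-5 + 12 + 540) + 489)² = (547 + 489)² = 1036² = 1073296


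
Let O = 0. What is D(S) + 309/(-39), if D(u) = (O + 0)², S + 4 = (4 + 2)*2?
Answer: -103/13 ≈ -7.9231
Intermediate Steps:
S = 8 (S = -4 + (4 + 2)*2 = -4 + 6*2 = -4 + 12 = 8)
D(u) = 0 (D(u) = (0 + 0)² = 0² = 0)
D(S) + 309/(-39) = 0 + 309/(-39) = 0 + 309*(-1/39) = 0 - 103/13 = -103/13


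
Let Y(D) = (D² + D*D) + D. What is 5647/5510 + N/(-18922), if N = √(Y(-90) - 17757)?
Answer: 5647/5510 - 3*I*√183/18922 ≈ 1.0249 - 0.0021448*I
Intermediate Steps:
Y(D) = D + 2*D² (Y(D) = (D² + D²) + D = 2*D² + D = D + 2*D²)
N = 3*I*√183 (N = √(-90*(1 + 2*(-90)) - 17757) = √(-90*(1 - 180) - 17757) = √(-90*(-179) - 17757) = √(16110 - 17757) = √(-1647) = 3*I*√183 ≈ 40.583*I)
5647/5510 + N/(-18922) = 5647/5510 + (3*I*√183)/(-18922) = 5647*(1/5510) + (3*I*√183)*(-1/18922) = 5647/5510 - 3*I*√183/18922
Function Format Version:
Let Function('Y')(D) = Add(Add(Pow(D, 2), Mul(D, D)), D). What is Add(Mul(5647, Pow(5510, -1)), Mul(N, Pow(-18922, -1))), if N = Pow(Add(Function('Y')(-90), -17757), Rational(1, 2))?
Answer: Add(Rational(5647, 5510), Mul(Rational(-3, 18922), I, Pow(183, Rational(1, 2)))) ≈ Add(1.0249, Mul(-0.0021448, I))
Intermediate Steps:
Function('Y')(D) = Add(D, Mul(2, Pow(D, 2))) (Function('Y')(D) = Add(Add(Pow(D, 2), Pow(D, 2)), D) = Add(Mul(2, Pow(D, 2)), D) = Add(D, Mul(2, Pow(D, 2))))
N = Mul(3, I, Pow(183, Rational(1, 2))) (N = Pow(Add(Mul(-90, Add(1, Mul(2, -90))), -17757), Rational(1, 2)) = Pow(Add(Mul(-90, Add(1, -180)), -17757), Rational(1, 2)) = Pow(Add(Mul(-90, -179), -17757), Rational(1, 2)) = Pow(Add(16110, -17757), Rational(1, 2)) = Pow(-1647, Rational(1, 2)) = Mul(3, I, Pow(183, Rational(1, 2))) ≈ Mul(40.583, I))
Add(Mul(5647, Pow(5510, -1)), Mul(N, Pow(-18922, -1))) = Add(Mul(5647, Pow(5510, -1)), Mul(Mul(3, I, Pow(183, Rational(1, 2))), Pow(-18922, -1))) = Add(Mul(5647, Rational(1, 5510)), Mul(Mul(3, I, Pow(183, Rational(1, 2))), Rational(-1, 18922))) = Add(Rational(5647, 5510), Mul(Rational(-3, 18922), I, Pow(183, Rational(1, 2))))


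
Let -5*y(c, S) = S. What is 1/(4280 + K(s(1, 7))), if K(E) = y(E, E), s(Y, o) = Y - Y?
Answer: 1/4280 ≈ 0.00023364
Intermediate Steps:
s(Y, o) = 0
y(c, S) = -S/5
K(E) = -E/5
1/(4280 + K(s(1, 7))) = 1/(4280 - 1/5*0) = 1/(4280 + 0) = 1/4280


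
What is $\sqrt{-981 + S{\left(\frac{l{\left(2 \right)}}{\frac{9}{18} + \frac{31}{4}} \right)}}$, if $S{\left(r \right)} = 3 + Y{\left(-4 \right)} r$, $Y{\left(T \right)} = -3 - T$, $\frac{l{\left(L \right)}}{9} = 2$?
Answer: $\frac{i \sqrt{118074}}{11} \approx 31.238 i$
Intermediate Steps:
$l{\left(L \right)} = 18$ ($l{\left(L \right)} = 9 \cdot 2 = 18$)
$S{\left(r \right)} = 3 + r$ ($S{\left(r \right)} = 3 + \left(-3 - -4\right) r = 3 + \left(-3 + 4\right) r = 3 + 1 r = 3 + r$)
$\sqrt{-981 + S{\left(\frac{l{\left(2 \right)}}{\frac{9}{18} + \frac{31}{4}} \right)}} = \sqrt{-981 + \left(3 + \frac{18}{\frac{9}{18} + \frac{31}{4}}\right)} = \sqrt{-981 + \left(3 + \frac{18}{9 \cdot \frac{1}{18} + 31 \cdot \frac{1}{4}}\right)} = \sqrt{-981 + \left(3 + \frac{18}{\frac{1}{2} + \frac{31}{4}}\right)} = \sqrt{-981 + \left(3 + \frac{18}{\frac{33}{4}}\right)} = \sqrt{-981 + \left(3 + 18 \cdot \frac{4}{33}\right)} = \sqrt{-981 + \left(3 + \frac{24}{11}\right)} = \sqrt{-981 + \frac{57}{11}} = \sqrt{- \frac{10734}{11}} = \frac{i \sqrt{118074}}{11}$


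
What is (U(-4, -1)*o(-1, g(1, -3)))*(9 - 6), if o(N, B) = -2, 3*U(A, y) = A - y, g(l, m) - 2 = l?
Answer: 6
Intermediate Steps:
g(l, m) = 2 + l
U(A, y) = -y/3 + A/3 (U(A, y) = (A - y)/3 = -y/3 + A/3)
(U(-4, -1)*o(-1, g(1, -3)))*(9 - 6) = ((-⅓*(-1) + (⅓)*(-4))*(-2))*(9 - 6) = ((⅓ - 4/3)*(-2))*3 = -1*(-2)*3 = 2*3 = 6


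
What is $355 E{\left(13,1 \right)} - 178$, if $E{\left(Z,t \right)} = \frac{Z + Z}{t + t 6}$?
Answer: $\frac{7984}{7} \approx 1140.6$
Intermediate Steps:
$E{\left(Z,t \right)} = \frac{2 Z}{7 t}$ ($E{\left(Z,t \right)} = \frac{2 Z}{t + 6 t} = \frac{2 Z}{7 t}$)
$355 E{\left(13,1 \right)} - 178 = 355 \cdot \frac{2}{7} \cdot 13 \cdot 1^{-1} - 178 = 355 \cdot \frac{2}{7} \cdot 13 \cdot 1 - 178 = 355 \cdot \frac{26}{7} - 178 = \frac{9230}{7} - 178 = \frac{7984}{7}$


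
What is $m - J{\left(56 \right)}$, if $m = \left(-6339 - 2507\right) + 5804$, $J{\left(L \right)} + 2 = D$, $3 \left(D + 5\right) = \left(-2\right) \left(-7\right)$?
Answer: $- \frac{9119}{3} \approx -3039.7$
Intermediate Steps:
$D = - \frac{1}{3}$ ($D = -5 + \frac{\left(-2\right) \left(-7\right)}{3} = -5 + \frac{1}{3} \cdot 14 = -5 + \frac{14}{3} = - \frac{1}{3} \approx -0.33333$)
$J{\left(L \right)} = - \frac{7}{3}$ ($J{\left(L \right)} = -2 - \frac{1}{3} = - \frac{7}{3}$)
$m = -3042$ ($m = -8846 + 5804 = -3042$)
$m - J{\left(56 \right)} = -3042 - - \frac{7}{3} = -3042 + \frac{7}{3} = - \frac{9119}{3}$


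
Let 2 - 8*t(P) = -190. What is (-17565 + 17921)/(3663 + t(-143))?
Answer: 356/3687 ≈ 0.096555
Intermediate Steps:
t(P) = 24 (t(P) = ¼ - ⅛*(-190) = ¼ + 95/4 = 24)
(-17565 + 17921)/(3663 + t(-143)) = (-17565 + 17921)/(3663 + 24) = 356/3687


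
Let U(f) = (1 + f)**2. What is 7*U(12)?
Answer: 1183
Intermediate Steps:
7*U(12) = 7*(1 + 12)**2 = 7*13**2 = 7*169 = 1183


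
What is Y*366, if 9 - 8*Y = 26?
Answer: -3111/4 ≈ -777.75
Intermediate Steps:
Y = -17/8 (Y = 9/8 - ⅛*26 = 9/8 - 13/4 = -17/8 ≈ -2.1250)
Y*366 = -17/8*366 = -3111/4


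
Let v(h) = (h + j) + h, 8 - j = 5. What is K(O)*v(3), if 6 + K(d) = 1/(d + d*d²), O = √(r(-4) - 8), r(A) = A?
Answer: -54 + 3*I*√3/22 ≈ -54.0 + 0.23619*I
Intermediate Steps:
j = 3 (j = 8 - 1*5 = 8 - 5 = 3)
O = 2*I*√3 (O = √(-4 - 8) = √(-12) = 2*I*√3 ≈ 3.4641*I)
v(h) = 3 + 2*h (v(h) = (h + 3) + h = (3 + h) + h = 3 + 2*h)
K(d) = -6 + 1/(d + d³) (K(d) = -6 + 1/(d + d*d²) = -6 + 1/(d + d³))
K(O)*v(3) = ((1 - 12*I*√3 - 6*(-24*I*√3))/(2*I*√3 + (2*I*√3)³))*(3 + 2*3) = ((1 - 12*I*√3 - (-144)*I*√3)/(2*I*√3 - 24*I*√3))*(3 + 6) = ((1 - 12*I*√3 + 144*I*√3)/((-22*I*√3)))*9 = ((I*√3/66)*(1 + 132*I*√3))*9 = (I*√3*(1 + 132*I*√3)/66)*9 = 3*I*√3*(1 + 132*I*√3)/22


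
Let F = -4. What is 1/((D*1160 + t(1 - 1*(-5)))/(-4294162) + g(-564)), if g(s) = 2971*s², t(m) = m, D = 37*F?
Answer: 2147081/2029127274958333 ≈ 1.0581e-9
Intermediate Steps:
D = -148 (D = 37*(-4) = -148)
1/((D*1160 + t(1 - 1*(-5)))/(-4294162) + g(-564)) = 1/((-148*1160 + (1 - 1*(-5)))/(-4294162) + 2971*(-564)²) = 1/((-171680 + (1 + 5))*(-1/4294162) + 2971*318096) = 1/((-171680 + 6)*(-1/4294162) + 945063216) = 1/(-171674*(-1/4294162) + 945063216) = 1/(85837/2147081 + 945063216) = 1/(2029127274958333/2147081) = 2147081/2029127274958333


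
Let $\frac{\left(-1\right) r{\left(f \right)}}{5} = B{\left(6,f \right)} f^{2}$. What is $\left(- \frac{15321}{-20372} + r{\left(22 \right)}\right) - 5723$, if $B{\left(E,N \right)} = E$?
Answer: $- \frac{412375075}{20372} \approx -20242.0$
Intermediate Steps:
$r{\left(f \right)} = - 30 f^{2}$ ($r{\left(f \right)} = - 5 \cdot 6 f^{2} = - 30 f^{2}$)
$\left(- \frac{15321}{-20372} + r{\left(22 \right)}\right) - 5723 = \left(- \frac{15321}{-20372} - 30 \cdot 22^{2}\right) - 5723 = \left(\left(-15321\right) \left(- \frac{1}{20372}\right) - 14520\right) - 5723 = \left(\frac{15321}{20372} - 14520\right) - 5723 = - \frac{295786119}{20372} - 5723 = - \frac{412375075}{20372}$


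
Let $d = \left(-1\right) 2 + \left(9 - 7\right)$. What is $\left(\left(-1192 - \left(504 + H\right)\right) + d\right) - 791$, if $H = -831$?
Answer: $-1656$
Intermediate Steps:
$d = 0$ ($d = -2 + \left(9 - 7\right) = -2 + 2 = 0$)
$\left(\left(-1192 - \left(504 + H\right)\right) + d\right) - 791 = \left(\left(-1192 - -327\right) + 0\right) - 791 = \left(\left(-1192 + \left(-504 + 831\right)\right) + 0\right) - 791 = \left(\left(-1192 + 327\right) + 0\right) - 791 = \left(-865 + 0\right) - 791 = -865 - 791 = -1656$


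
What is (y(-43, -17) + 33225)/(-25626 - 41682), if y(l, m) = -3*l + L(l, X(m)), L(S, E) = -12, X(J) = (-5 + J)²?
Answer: -5557/11218 ≈ -0.49536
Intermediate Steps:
y(l, m) = -12 - 3*l (y(l, m) = -3*l - 12 = -12 - 3*l)
(y(-43, -17) + 33225)/(-25626 - 41682) = ((-12 - 3*(-43)) + 33225)/(-25626 - 41682) = ((-12 + 129) + 33225)/(-67308) = (117 + 33225)*(-1/67308) = 33342*(-1/67308) = -5557/11218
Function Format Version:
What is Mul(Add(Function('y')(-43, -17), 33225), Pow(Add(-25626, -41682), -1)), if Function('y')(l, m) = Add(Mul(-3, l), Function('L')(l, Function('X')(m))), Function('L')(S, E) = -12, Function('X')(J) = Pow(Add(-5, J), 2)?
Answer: Rational(-5557, 11218) ≈ -0.49536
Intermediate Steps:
Function('y')(l, m) = Add(-12, Mul(-3, l)) (Function('y')(l, m) = Add(Mul(-3, l), -12) = Add(-12, Mul(-3, l)))
Mul(Add(Function('y')(-43, -17), 33225), Pow(Add(-25626, -41682), -1)) = Mul(Add(Add(-12, Mul(-3, -43)), 33225), Pow(Add(-25626, -41682), -1)) = Mul(Add(Add(-12, 129), 33225), Pow(-67308, -1)) = Mul(Add(117, 33225), Rational(-1, 67308)) = Mul(33342, Rational(-1, 67308)) = Rational(-5557, 11218)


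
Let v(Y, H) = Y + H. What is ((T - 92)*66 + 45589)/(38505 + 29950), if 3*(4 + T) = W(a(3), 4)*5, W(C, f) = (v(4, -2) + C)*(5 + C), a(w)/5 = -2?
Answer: 43653/68455 ≈ 0.63769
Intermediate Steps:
a(w) = -10 (a(w) = 5*(-2) = -10)
v(Y, H) = H + Y
W(C, f) = (2 + C)*(5 + C) (W(C, f) = ((-2 + 4) + C)*(5 + C) = (2 + C)*(5 + C))
T = 188/3 (T = -4 + ((10 + (-10)² + 7*(-10))*5)/3 = -4 + ((10 + 100 - 70)*5)/3 = -4 + (40*5)/3 = -4 + (⅓)*200 = -4 + 200/3 = 188/3 ≈ 62.667)
((T - 92)*66 + 45589)/(38505 + 29950) = ((188/3 - 92)*66 + 45589)/(38505 + 29950) = (-88/3*66 + 45589)/68455 = (-1936 + 45589)*(1/68455) = 43653*(1/68455) = 43653/68455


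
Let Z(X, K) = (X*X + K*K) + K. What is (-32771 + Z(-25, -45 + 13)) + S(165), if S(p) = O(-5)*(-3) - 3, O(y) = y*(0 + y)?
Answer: -31232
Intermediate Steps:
O(y) = y² (O(y) = y*y = y²)
Z(X, K) = K + K² + X² (Z(X, K) = (X² + K²) + K = (K² + X²) + K = K + K² + X²)
S(p) = -78 (S(p) = (-5)²*(-3) - 3 = 25*(-3) - 3 = -75 - 3 = -78)
(-32771 + Z(-25, -45 + 13)) + S(165) = (-32771 + ((-45 + 13) + (-45 + 13)² + (-25)²)) - 78 = (-32771 + (-32 + (-32)² + 625)) - 78 = (-32771 + (-32 + 1024 + 625)) - 78 = (-32771 + 1617) - 78 = -31154 - 78 = -31232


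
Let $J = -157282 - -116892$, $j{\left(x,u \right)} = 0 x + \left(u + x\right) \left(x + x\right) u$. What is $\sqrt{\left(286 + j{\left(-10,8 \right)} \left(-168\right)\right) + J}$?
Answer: $2 i \sqrt{23466} \approx 306.37 i$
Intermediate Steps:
$j{\left(x,u \right)} = 2 u x \left(u + x\right)$ ($j{\left(x,u \right)} = 0 + \left(u + x\right) 2 x u = 0 + 2 x \left(u + x\right) u = 0 + 2 u x \left(u + x\right) = 2 u x \left(u + x\right)$)
$J = -40390$ ($J = -157282 + 116892 = -40390$)
$\sqrt{\left(286 + j{\left(-10,8 \right)} \left(-168\right)\right) + J} = \sqrt{\left(286 + 2 \cdot 8 \left(-10\right) \left(8 - 10\right) \left(-168\right)\right) - 40390} = \sqrt{\left(286 + 2 \cdot 8 \left(-10\right) \left(-2\right) \left(-168\right)\right) - 40390} = \sqrt{\left(286 + 320 \left(-168\right)\right) - 40390} = \sqrt{\left(286 - 53760\right) - 40390} = \sqrt{-53474 - 40390} = \sqrt{-93864} = 2 i \sqrt{23466}$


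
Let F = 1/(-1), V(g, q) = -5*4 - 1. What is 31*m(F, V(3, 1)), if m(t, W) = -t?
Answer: 31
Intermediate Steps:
V(g, q) = -21 (V(g, q) = -20 - 1 = -21)
F = -1
31*m(F, V(3, 1)) = 31*(-1*(-1)) = 31*1 = 31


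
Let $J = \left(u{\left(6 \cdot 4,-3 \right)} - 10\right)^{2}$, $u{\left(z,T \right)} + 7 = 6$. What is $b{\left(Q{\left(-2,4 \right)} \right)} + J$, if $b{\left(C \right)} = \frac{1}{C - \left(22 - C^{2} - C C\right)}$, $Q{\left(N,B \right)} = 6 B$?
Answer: $\frac{139635}{1154} \approx 121.0$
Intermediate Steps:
$u{\left(z,T \right)} = -1$ ($u{\left(z,T \right)} = -7 + 6 = -1$)
$J = 121$ ($J = \left(-1 - 10\right)^{2} = \left(-11\right)^{2} = 121$)
$b{\left(C \right)} = \frac{1}{-22 + C + 2 C^{2}}$ ($b{\left(C \right)} = \frac{1}{C + \left(\left(C^{2} + C^{2}\right) - 22\right)} = \frac{1}{C + \left(2 C^{2} - 22\right)} = \frac{1}{C + \left(-22 + 2 C^{2}\right)} = \frac{1}{-22 + C + 2 C^{2}}$)
$b{\left(Q{\left(-2,4 \right)} \right)} + J = \frac{1}{-22 + 6 \cdot 4 + 2 \left(6 \cdot 4\right)^{2}} + 121 = \frac{1}{-22 + 24 + 2 \cdot 24^{2}} + 121 = \frac{1}{-22 + 24 + 2 \cdot 576} + 121 = \frac{1}{-22 + 24 + 1152} + 121 = \frac{1}{1154} + 121 = \frac{139635}{1154}$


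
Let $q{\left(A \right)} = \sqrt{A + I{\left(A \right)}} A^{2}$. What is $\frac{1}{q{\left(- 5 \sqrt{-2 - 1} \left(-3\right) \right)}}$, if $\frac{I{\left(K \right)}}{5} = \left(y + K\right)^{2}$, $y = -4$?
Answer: $- \frac{\sqrt{5}}{3375 \sqrt{-659 - 117 i \sqrt{3}}} \approx -3.7499 \cdot 10^{-6} - 2.4952 \cdot 10^{-5} i$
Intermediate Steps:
$I{\left(K \right)} = 5 \left(-4 + K\right)^{2}$
$q{\left(A \right)} = A^{2} \sqrt{A + 5 \left(-4 + A\right)^{2}}$ ($q{\left(A \right)} = \sqrt{A + 5 \left(-4 + A\right)^{2}} A^{2} = A^{2} \sqrt{A + 5 \left(-4 + A\right)^{2}}$)
$\frac{1}{q{\left(- 5 \sqrt{-2 - 1} \left(-3\right) \right)}} = \frac{1}{\left(- 5 \sqrt{-2 - 1} \left(-3\right)\right)^{2} \sqrt{- 5 \sqrt{-2 - 1} \left(-3\right) + 5 \left(-4 + - 5 \sqrt{-2 - 1} \left(-3\right)\right)^{2}}} = \frac{1}{\left(- 5 \sqrt{-3} \left(-3\right)\right)^{2} \sqrt{- 5 \sqrt{-3} \left(-3\right) + 5 \left(-4 + - 5 \sqrt{-3} \left(-3\right)\right)^{2}}} = \frac{1}{\left(- 5 i \sqrt{3} \left(-3\right)\right)^{2} \sqrt{- 5 i \sqrt{3} \left(-3\right) + 5 \left(-4 + - 5 i \sqrt{3} \left(-3\right)\right)^{2}}} = \frac{1}{\left(15 i \sqrt{3}\right)^{2} \sqrt{15 i \sqrt{3} + 5 \left(-4 + 15 i \sqrt{3}\right)^{2}}} = \frac{1}{\left(-675\right) \sqrt{5 \left(-4 + 15 i \sqrt{3}\right)^{2} + 15 i \sqrt{3}}} = - \frac{1}{675 \sqrt{5 \left(-4 + 15 i \sqrt{3}\right)^{2} + 15 i \sqrt{3}}}$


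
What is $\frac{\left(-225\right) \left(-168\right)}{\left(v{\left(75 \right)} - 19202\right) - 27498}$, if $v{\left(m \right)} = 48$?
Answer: $- \frac{9450}{11663} \approx -0.81026$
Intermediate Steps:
$\frac{\left(-225\right) \left(-168\right)}{\left(v{\left(75 \right)} - 19202\right) - 27498} = \frac{\left(-225\right) \left(-168\right)}{\left(48 - 19202\right) - 27498} = \frac{37800}{-19154 - 27498} = \frac{37800}{-46652} = 37800 \left(- \frac{1}{46652}\right) = - \frac{9450}{11663}$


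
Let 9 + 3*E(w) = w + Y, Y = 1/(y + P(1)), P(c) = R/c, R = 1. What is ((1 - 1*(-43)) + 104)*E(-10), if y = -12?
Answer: -10360/11 ≈ -941.82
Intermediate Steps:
P(c) = 1/c
Y = -1/11 (Y = 1/(-12 + 1/1) = 1/(-12 + 1) = 1/(-11) = -1/11 ≈ -0.090909)
E(w) = -100/33 + w/3 (E(w) = -3 + (w - 1/11)/3 = -3 + (-1/11 + w)/3 = -3 + (-1/33 + w/3) = -100/33 + w/3)
((1 - 1*(-43)) + 104)*E(-10) = ((1 - 1*(-43)) + 104)*(-100/33 + (⅓)*(-10)) = ((1 + 43) + 104)*(-100/33 - 10/3) = (44 + 104)*(-70/11) = 148*(-70/11) = -10360/11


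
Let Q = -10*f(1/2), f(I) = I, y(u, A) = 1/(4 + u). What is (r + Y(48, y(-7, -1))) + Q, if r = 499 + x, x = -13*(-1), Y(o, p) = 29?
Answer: 536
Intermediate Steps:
x = 13
r = 512 (r = 499 + 13 = 512)
Q = -5 (Q = -10/2 = -10*1/2 = -5)
(r + Y(48, y(-7, -1))) + Q = (512 + 29) - 5 = 541 - 5 = 536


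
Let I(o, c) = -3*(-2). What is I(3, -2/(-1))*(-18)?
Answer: -108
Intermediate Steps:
I(o, c) = 6
I(3, -2/(-1))*(-18) = 6*(-18) = -108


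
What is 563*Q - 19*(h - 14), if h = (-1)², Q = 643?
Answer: 362256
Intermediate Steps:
h = 1
563*Q - 19*(h - 14) = 563*643 - 19*(1 - 14) = 362009 - 19*(-13) = 362009 + 247 = 362256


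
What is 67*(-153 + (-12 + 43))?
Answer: -8174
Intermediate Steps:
67*(-153 + (-12 + 43)) = 67*(-153 + 31) = 67*(-122) = -8174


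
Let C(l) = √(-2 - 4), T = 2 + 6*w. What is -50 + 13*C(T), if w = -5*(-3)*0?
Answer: -50 + 13*I*√6 ≈ -50.0 + 31.843*I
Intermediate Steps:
w = 0 (w = 15*0 = 0)
T = 2 (T = 2 + 6*0 = 2 + 0 = 2)
C(l) = I*√6 (C(l) = √(-6) = I*√6)
-50 + 13*C(T) = -50 + 13*(I*√6) = -50 + 13*I*√6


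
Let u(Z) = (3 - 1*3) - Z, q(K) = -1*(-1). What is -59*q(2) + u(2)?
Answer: -61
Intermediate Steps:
q(K) = 1
u(Z) = -Z (u(Z) = (3 - 3) - Z = 0 - Z = -Z)
-59*q(2) + u(2) = -59*1 - 1*2 = -59 - 2 = -61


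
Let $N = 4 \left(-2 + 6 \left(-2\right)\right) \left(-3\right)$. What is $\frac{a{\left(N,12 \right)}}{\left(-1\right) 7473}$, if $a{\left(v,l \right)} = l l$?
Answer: $- \frac{48}{2491} \approx -0.019269$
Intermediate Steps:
$N = 168$ ($N = 4 \left(-2 - 12\right) \left(-3\right) = 4 \left(-14\right) \left(-3\right) = \left(-56\right) \left(-3\right) = 168$)
$a{\left(v,l \right)} = l^{2}$
$\frac{a{\left(N,12 \right)}}{\left(-1\right) 7473} = \frac{12^{2}}{\left(-1\right) 7473} = \frac{144}{-7473} = 144 \left(- \frac{1}{7473}\right) = - \frac{48}{2491}$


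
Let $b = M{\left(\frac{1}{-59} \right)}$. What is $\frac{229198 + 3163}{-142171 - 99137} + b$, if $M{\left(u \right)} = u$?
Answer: $- \frac{13950607}{14237172} \approx -0.97987$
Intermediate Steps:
$b = - \frac{1}{59}$ ($b = \frac{1}{-59} = - \frac{1}{59} \approx -0.016949$)
$\frac{229198 + 3163}{-142171 - 99137} + b = \frac{229198 + 3163}{-142171 - 99137} - \frac{1}{59} = \frac{232361}{-142171 - 99137} - \frac{1}{59} = \frac{232361}{-241308} - \frac{1}{59} = 232361 \left(- \frac{1}{241308}\right) - \frac{1}{59} = - \frac{232361}{241308} - \frac{1}{59} = - \frac{13950607}{14237172}$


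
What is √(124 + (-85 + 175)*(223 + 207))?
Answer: 2*√9706 ≈ 197.04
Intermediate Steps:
√(124 + (-85 + 175)*(223 + 207)) = √(124 + 90*430) = √(124 + 38700) = √38824 = 2*√9706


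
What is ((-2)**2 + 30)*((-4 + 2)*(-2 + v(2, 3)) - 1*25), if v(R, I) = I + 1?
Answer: -986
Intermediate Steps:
v(R, I) = 1 + I
((-2)**2 + 30)*((-4 + 2)*(-2 + v(2, 3)) - 1*25) = ((-2)**2 + 30)*((-4 + 2)*(-2 + (1 + 3)) - 1*25) = (4 + 30)*(-2*(-2 + 4) - 25) = 34*(-2*2 - 25) = 34*(-4 - 25) = 34*(-29) = -986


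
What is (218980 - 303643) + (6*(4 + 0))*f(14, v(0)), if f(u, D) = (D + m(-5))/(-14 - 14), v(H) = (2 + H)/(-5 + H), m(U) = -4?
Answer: -2963073/35 ≈ -84659.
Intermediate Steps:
v(H) = (2 + H)/(-5 + H)
f(u, D) = ⅐ - D/28 (f(u, D) = (D - 4)/(-14 - 14) = (-4 + D)/(-28) = (-4 + D)*(-1/28) = ⅐ - D/28)
(218980 - 303643) + (6*(4 + 0))*f(14, v(0)) = (218980 - 303643) + (6*(4 + 0))*(⅐ - (2 + 0)/(28*(-5 + 0))) = -84663 + (6*4)*(⅐ - 2/(28*(-5))) = -84663 + 24*(⅐ - (-1)*2/140) = -84663 + 24*(⅐ - 1/28*(-⅖)) = -84663 + 24*(⅐ + 1/70) = -84663 + 24*(11/70) = -84663 + 132/35 = -2963073/35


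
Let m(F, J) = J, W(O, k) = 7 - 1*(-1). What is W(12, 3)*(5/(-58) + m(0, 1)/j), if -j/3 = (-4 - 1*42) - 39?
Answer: -4868/7395 ≈ -0.65828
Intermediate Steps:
W(O, k) = 8 (W(O, k) = 7 + 1 = 8)
j = 255 (j = -3*((-4 - 1*42) - 39) = -3*((-4 - 42) - 39) = -3*(-46 - 39) = -3*(-85) = 255)
W(12, 3)*(5/(-58) + m(0, 1)/j) = 8*(5/(-58) + 1/255) = 8*(5*(-1/58) + 1*(1/255)) = 8*(-5/58 + 1/255) = 8*(-1217/14790) = -4868/7395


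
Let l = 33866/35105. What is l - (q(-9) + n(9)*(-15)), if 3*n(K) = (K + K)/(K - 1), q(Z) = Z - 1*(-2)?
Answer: 6533/340 ≈ 19.215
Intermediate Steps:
q(Z) = 2 + Z (q(Z) = Z + 2 = 2 + Z)
n(K) = 2*K/(3*(-1 + K)) (n(K) = ((K + K)/(K - 1))/3 = ((2*K)/(-1 + K))/3 = (2*K/(-1 + K))/3 = 2*K/(3*(-1 + K)))
l = 82/85 (l = 33866*(1/35105) = 82/85 ≈ 0.96471)
l - (q(-9) + n(9)*(-15)) = 82/85 - ((2 - 9) + ((⅔)*9/(-1 + 9))*(-15)) = 82/85 - (-7 + ((⅔)*9/8)*(-15)) = 82/85 - (-7 + ((⅔)*9*(⅛))*(-15)) = 82/85 - (-7 + (¾)*(-15)) = 82/85 - (-7 - 45/4) = 82/85 - 1*(-73/4) = 82/85 + 73/4 = 6533/340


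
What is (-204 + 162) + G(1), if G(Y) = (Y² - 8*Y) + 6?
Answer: -43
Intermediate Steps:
G(Y) = 6 + Y² - 8*Y
(-204 + 162) + G(1) = (-204 + 162) + (6 + 1² - 8*1) = -42 + (6 + 1 - 8) = -42 - 1 = -43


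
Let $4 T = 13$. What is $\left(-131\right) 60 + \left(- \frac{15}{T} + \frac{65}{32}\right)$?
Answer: $- \frac{3270835}{416} \approx -7862.6$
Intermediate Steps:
$T = \frac{13}{4}$ ($T = \frac{1}{4} \cdot 13 = \frac{13}{4} \approx 3.25$)
$\left(-131\right) 60 + \left(- \frac{15}{T} + \frac{65}{32}\right) = \left(-131\right) 60 + \left(- \frac{15}{\frac{13}{4}} + \frac{65}{32}\right) = -7860 + \left(\left(-15\right) \frac{4}{13} + 65 \cdot \frac{1}{32}\right) = -7860 + \left(- \frac{60}{13} + \frac{65}{32}\right) = -7860 - \frac{1075}{416} = - \frac{3270835}{416}$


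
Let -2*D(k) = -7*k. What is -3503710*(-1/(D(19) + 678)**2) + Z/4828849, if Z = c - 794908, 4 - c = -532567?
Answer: 67093913247383/10706142523729 ≈ 6.2669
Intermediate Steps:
c = 532571 (c = 4 - 1*(-532567) = 4 + 532567 = 532571)
D(k) = 7*k/2 (D(k) = -(-7)*k/2 = 7*k/2)
Z = -262337 (Z = 532571 - 794908 = -262337)
-3503710*(-1/(D(19) + 678)**2) + Z/4828849 = -3503710*(-1/((7/2)*19 + 678)**2) - 262337/4828849 = -3503710*(-1/(133/2 + 678)**2) - 262337*1/4828849 = -3503710/((-(1489/2)**2)) - 262337/4828849 = -3503710/((-1*2217121/4)) - 262337/4828849 = -3503710/(-2217121/4) - 262337/4828849 = -3503710*(-4/2217121) - 262337/4828849 = 14014840/2217121 - 262337/4828849 = 67093913247383/10706142523729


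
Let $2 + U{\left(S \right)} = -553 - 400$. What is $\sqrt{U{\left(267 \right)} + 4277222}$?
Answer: $\sqrt{4276267} \approx 2067.9$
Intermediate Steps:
$U{\left(S \right)} = -955$ ($U{\left(S \right)} = -2 - 953 = -955$)
$\sqrt{U{\left(267 \right)} + 4277222} = \sqrt{-955 + 4277222} = \sqrt{4276267}$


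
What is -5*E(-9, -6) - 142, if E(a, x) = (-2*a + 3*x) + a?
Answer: -97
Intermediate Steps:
E(a, x) = -a + 3*x
-5*E(-9, -6) - 142 = -5*(-1*(-9) + 3*(-6)) - 142 = -5*(9 - 18) - 142 = -5*(-9) - 142 = 45 - 142 = -97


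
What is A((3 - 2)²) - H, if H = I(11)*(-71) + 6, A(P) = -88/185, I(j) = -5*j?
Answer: -723623/185 ≈ -3911.5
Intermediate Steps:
A(P) = -88/185 (A(P) = -88*1/185 = -88/185)
H = 3911 (H = -5*11*(-71) + 6 = -55*(-71) + 6 = 3905 + 6 = 3911)
A((3 - 2)²) - H = -88/185 - 1*3911 = -88/185 - 3911 = -723623/185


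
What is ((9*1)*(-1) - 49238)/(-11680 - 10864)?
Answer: 49247/22544 ≈ 2.1845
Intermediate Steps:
((9*1)*(-1) - 49238)/(-11680 - 10864) = (9*(-1) - 49238)/(-22544) = (-9 - 49238)*(-1/22544) = -49247*(-1/22544) = 49247/22544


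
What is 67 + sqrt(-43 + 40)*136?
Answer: 67 + 136*I*sqrt(3) ≈ 67.0 + 235.56*I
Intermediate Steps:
67 + sqrt(-43 + 40)*136 = 67 + sqrt(-3)*136 = 67 + (I*sqrt(3))*136 = 67 + 136*I*sqrt(3)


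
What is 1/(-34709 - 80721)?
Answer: -1/115430 ≈ -8.6633e-6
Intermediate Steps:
1/(-34709 - 80721) = 1/(-115430) = -1/115430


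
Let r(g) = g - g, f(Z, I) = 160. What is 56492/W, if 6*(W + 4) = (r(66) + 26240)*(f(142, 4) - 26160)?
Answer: -42369/85280003 ≈ -0.00049682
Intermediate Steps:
r(g) = 0
W = -341120012/3 (W = -4 + ((0 + 26240)*(160 - 26160))/6 = -4 + (26240*(-26000))/6 = -4 + (1/6)*(-682240000) = -4 - 341120000/3 = -341120012/3 ≈ -1.1371e+8)
56492/W = 56492/(-341120012/3) = 56492*(-3/341120012) = -42369/85280003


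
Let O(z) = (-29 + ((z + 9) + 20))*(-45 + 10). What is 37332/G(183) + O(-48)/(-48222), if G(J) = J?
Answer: 1639268/8037 ≈ 203.97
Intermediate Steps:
O(z) = -35*z (O(z) = (-29 + ((9 + z) + 20))*(-35) = (-29 + (29 + z))*(-35) = z*(-35) = -35*z)
37332/G(183) + O(-48)/(-48222) = 37332/183 - 35*(-48)/(-48222) = 37332*(1/183) + 1680*(-1/48222) = 204 - 280/8037 = 1639268/8037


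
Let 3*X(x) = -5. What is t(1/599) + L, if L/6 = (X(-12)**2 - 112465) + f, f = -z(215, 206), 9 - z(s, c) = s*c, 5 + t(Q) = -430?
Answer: -1228567/3 ≈ -4.0952e+5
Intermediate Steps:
X(x) = -5/3 (X(x) = (1/3)*(-5) = -5/3)
t(Q) = -435 (t(Q) = -5 - 430 = -435)
z(s, c) = 9 - c*s (z(s, c) = 9 - s*c = 9 - c*s)
f = 44281 (f = -(9 - 1*206*215) = -(9 - 44290) = -1*(-44281) = 44281)
L = -1227262/3 (L = 6*(((-5/3)**2 - 112465) + 44281) = 6*((25/9 - 112465) + 44281) = 6*(-1012160/9 + 44281) = 6*(-613631/9) = -1227262/3 ≈ -4.0909e+5)
t(1/599) + L = -435 - 1227262/3 = -1228567/3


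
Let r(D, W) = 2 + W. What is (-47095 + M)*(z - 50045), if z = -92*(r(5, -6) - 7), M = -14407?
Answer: 3015627566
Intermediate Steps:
z = 1012 (z = -92*((2 - 6) - 7) = -92*(-4 - 7) = -92*(-11) = 1012)
(-47095 + M)*(z - 50045) = (-47095 - 14407)*(1012 - 50045) = -61502*(-49033) = 3015627566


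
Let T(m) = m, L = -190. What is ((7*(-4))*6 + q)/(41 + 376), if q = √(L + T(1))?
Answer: -56/139 + I*√21/139 ≈ -0.40288 + 0.032968*I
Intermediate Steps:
q = 3*I*√21 (q = √(-190 + 1) = √(-189) = 3*I*√21 ≈ 13.748*I)
((7*(-4))*6 + q)/(41 + 376) = ((7*(-4))*6 + 3*I*√21)/(41 + 376) = (-28*6 + 3*I*√21)/417 = (-168 + 3*I*√21)*(1/417) = -56/139 + I*√21/139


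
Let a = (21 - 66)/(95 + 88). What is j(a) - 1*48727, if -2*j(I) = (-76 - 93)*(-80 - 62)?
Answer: -60726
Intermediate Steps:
a = -15/61 (a = -45/183 = -45*1/183 = -15/61 ≈ -0.24590)
j(I) = -11999 (j(I) = -(-76 - 93)*(-80 - 62)/2 = -(-169)*(-142)/2 = -1/2*23998 = -11999)
j(a) - 1*48727 = -11999 - 1*48727 = -11999 - 48727 = -60726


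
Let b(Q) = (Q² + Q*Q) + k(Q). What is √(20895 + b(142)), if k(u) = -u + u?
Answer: √61223 ≈ 247.43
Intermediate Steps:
k(u) = 0
b(Q) = 2*Q² (b(Q) = (Q² + Q*Q) + 0 = (Q² + Q²) + 0 = 2*Q² + 0 = 2*Q²)
√(20895 + b(142)) = √(20895 + 2*142²) = √(20895 + 2*20164) = √(20895 + 40328) = √61223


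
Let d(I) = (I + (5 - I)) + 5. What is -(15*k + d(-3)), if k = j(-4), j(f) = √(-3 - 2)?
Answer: -10 - 15*I*√5 ≈ -10.0 - 33.541*I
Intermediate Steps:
j(f) = I*√5 (j(f) = √(-5) = I*√5)
d(I) = 10 (d(I) = 5 + 5 = 10)
k = I*√5 ≈ 2.2361*I
-(15*k + d(-3)) = -(15*(I*√5) + 10) = -(15*I*√5 + 10) = -(10 + 15*I*√5) = -10 - 15*I*√5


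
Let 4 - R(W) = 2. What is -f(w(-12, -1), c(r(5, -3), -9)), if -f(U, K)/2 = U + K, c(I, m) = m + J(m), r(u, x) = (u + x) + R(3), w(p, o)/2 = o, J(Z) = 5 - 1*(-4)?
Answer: -4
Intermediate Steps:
R(W) = 2 (R(W) = 4 - 1*2 = 4 - 2 = 2)
J(Z) = 9 (J(Z) = 5 + 4 = 9)
w(p, o) = 2*o
r(u, x) = 2 + u + x (r(u, x) = (u + x) + 2 = 2 + u + x)
c(I, m) = 9 + m (c(I, m) = m + 9 = 9 + m)
f(U, K) = -2*K - 2*U (f(U, K) = -2*(U + K) = -2*(K + U) = -2*K - 2*U)
-f(w(-12, -1), c(r(5, -3), -9)) = -(-2*(9 - 9) - 4*(-1)) = -(-2*0 - 2*(-2)) = -(0 + 4) = -1*4 = -4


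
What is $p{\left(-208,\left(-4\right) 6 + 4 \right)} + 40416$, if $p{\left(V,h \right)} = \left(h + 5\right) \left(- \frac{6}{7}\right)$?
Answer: $\frac{283002}{7} \approx 40429.0$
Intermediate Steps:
$p{\left(V,h \right)} = - \frac{30}{7} - \frac{6 h}{7}$ ($p{\left(V,h \right)} = \left(5 + h\right) \left(\left(-6\right) \frac{1}{7}\right) = \left(5 + h\right) \left(- \frac{6}{7}\right) = - \frac{30}{7} - \frac{6 h}{7}$)
$p{\left(-208,\left(-4\right) 6 + 4 \right)} + 40416 = \left(- \frac{30}{7} - \frac{6 \left(\left(-4\right) 6 + 4\right)}{7}\right) + 40416 = \left(- \frac{30}{7} - \frac{6 \left(-24 + 4\right)}{7}\right) + 40416 = \left(- \frac{30}{7} - - \frac{120}{7}\right) + 40416 = \left(- \frac{30}{7} + \frac{120}{7}\right) + 40416 = \frac{90}{7} + 40416 = \frac{283002}{7}$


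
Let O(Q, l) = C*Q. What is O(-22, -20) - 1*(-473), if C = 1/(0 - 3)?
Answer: 1441/3 ≈ 480.33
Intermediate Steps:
C = -⅓ (C = 1/(-3) = -⅓ ≈ -0.33333)
O(Q, l) = -Q/3
O(-22, -20) - 1*(-473) = -⅓*(-22) - 1*(-473) = 22/3 + 473 = 1441/3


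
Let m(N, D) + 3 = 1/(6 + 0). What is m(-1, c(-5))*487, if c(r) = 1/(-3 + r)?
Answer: -8279/6 ≈ -1379.8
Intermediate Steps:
m(N, D) = -17/6 (m(N, D) = -3 + 1/(6 + 0) = -3 + 1/6 = -3 + ⅙ = -17/6)
m(-1, c(-5))*487 = -17/6*487 = -8279/6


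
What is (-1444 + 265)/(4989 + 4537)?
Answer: -1179/9526 ≈ -0.12377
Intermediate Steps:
(-1444 + 265)/(4989 + 4537) = -1179/9526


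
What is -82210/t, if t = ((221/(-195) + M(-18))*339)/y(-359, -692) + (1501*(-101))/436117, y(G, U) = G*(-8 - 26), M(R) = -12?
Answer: 2188119488127100/18960609567 ≈ 1.1540e+5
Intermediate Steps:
y(G, U) = -34*G (y(G, U) = G*(-34) = -34*G)
t = -18960609567/26616220510 (t = ((221/(-195) - 12)*339)/((-34*(-359))) + (1501*(-101))/436117 = ((221*(-1/195) - 12)*339)/12206 - 151601*1/436117 = ((-17/15 - 12)*339)*(1/12206) - 151601/436117 = -197/15*339*(1/12206) - 151601/436117 = -22261/5*1/12206 - 151601/436117 = -22261/61030 - 151601/436117 = -18960609567/26616220510 ≈ -0.71237)
-82210/t = -82210/(-18960609567/26616220510) = -82210*(-26616220510/18960609567) = 2188119488127100/18960609567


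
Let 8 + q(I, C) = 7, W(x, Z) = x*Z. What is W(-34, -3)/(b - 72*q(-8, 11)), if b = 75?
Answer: 34/49 ≈ 0.69388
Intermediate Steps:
W(x, Z) = Z*x
q(I, C) = -1 (q(I, C) = -8 + 7 = -1)
W(-34, -3)/(b - 72*q(-8, 11)) = (-3*(-34))/(75 - 72*(-1)) = 102/(75 + 72) = 102/147 = 102*(1/147) = 34/49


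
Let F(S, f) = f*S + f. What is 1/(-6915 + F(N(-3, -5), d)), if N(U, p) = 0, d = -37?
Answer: -1/6952 ≈ -0.00014384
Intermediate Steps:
F(S, f) = f + S*f (F(S, f) = S*f + f = f + S*f)
1/(-6915 + F(N(-3, -5), d)) = 1/(-6915 - 37*(1 + 0)) = 1/(-6915 - 37*1) = 1/(-6915 - 37) = 1/(-6952) = -1/6952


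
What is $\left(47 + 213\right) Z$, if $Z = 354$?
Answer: $92040$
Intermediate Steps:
$\left(47 + 213\right) Z = \left(47 + 213\right) 354 = 260 \cdot 354 = 92040$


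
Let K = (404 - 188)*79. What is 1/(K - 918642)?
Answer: -1/901578 ≈ -1.1092e-6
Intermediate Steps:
K = 17064 (K = 216*79 = 17064)
1/(K - 918642) = 1/(17064 - 918642) = 1/(-901578) = -1/901578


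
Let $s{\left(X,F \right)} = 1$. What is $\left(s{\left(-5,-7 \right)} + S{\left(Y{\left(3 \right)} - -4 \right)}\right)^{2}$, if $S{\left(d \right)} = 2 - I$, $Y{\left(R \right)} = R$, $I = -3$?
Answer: $36$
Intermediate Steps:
$S{\left(d \right)} = 5$ ($S{\left(d \right)} = 2 - -3 = 2 + 3 = 5$)
$\left(s{\left(-5,-7 \right)} + S{\left(Y{\left(3 \right)} - -4 \right)}\right)^{2} = \left(1 + 5\right)^{2} = 6^{2} = 36$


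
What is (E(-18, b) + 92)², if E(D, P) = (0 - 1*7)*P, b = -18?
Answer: 47524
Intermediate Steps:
E(D, P) = -7*P (E(D, P) = (0 - 7)*P = -7*P)
(E(-18, b) + 92)² = (-7*(-18) + 92)² = (126 + 92)² = 218² = 47524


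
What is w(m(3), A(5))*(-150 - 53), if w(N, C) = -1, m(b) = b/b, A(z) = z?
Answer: 203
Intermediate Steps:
m(b) = 1
w(m(3), A(5))*(-150 - 53) = -(-150 - 53) = -1*(-203) = 203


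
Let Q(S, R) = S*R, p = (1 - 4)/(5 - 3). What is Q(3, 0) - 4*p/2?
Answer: 3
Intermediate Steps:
p = -3/2 ≈ -1.5000
Q(S, R) = R*S
Q(3, 0) - 4*p/2 = 0*3 - (-6)/2 = 0 - (-6)/2 = 0 - 4*(-¾) = 0 + 3 = 3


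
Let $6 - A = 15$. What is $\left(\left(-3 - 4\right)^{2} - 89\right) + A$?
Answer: $-49$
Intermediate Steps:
$A = -9$ ($A = 6 - 15 = -9$)
$\left(\left(-3 - 4\right)^{2} - 89\right) + A = \left(\left(-3 - 4\right)^{2} - 89\right) - 9 = \left(\left(-7\right)^{2} - 89\right) - 9 = \left(49 - 89\right) - 9 = -40 - 9 = -49$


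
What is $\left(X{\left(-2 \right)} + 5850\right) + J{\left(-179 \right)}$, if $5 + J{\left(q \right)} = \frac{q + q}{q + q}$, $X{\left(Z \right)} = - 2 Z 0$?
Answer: $5846$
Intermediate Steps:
$X{\left(Z \right)} = 0$
$J{\left(q \right)} = -4$ ($J{\left(q \right)} = -5 + \frac{q + q}{q + q} = -5 + \frac{2 q}{2 q} = -5 + 2 q \frac{1}{2 q} = -5 + 1 = -4$)
$\left(X{\left(-2 \right)} + 5850\right) + J{\left(-179 \right)} = \left(0 + 5850\right) - 4 = 5850 - 4 = 5846$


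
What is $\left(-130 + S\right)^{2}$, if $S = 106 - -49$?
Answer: $625$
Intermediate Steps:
$S = 155$ ($S = 106 + 49 = 155$)
$\left(-130 + S\right)^{2} = \left(-130 + 155\right)^{2} = 25^{2} = 625$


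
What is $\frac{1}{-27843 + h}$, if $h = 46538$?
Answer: $\frac{1}{18695} \approx 5.349 \cdot 10^{-5}$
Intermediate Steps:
$\frac{1}{-27843 + h} = \frac{1}{-27843 + 46538} = \frac{1}{18695}$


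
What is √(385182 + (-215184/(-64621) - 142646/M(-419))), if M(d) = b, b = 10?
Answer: √38722952476337935/323105 ≈ 609.03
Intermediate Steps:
M(d) = 10
√(385182 + (-215184/(-64621) - 142646/M(-419))) = √(385182 + (-215184/(-64621) - 142646/10)) = √(385182 + (-215184*(-1/64621) - 142646*⅒)) = √(385182 + (215184/64621 - 71323/5)) = √(385182 - 4607887663/323105) = √(119846342447/323105) = √38722952476337935/323105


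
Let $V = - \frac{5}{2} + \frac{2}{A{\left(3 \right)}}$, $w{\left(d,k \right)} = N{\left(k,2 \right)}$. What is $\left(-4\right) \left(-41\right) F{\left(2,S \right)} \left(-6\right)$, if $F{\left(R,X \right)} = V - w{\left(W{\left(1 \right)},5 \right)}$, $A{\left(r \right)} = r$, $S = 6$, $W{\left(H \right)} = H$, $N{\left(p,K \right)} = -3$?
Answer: $-1148$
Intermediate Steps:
$w{\left(d,k \right)} = -3$
$V = - \frac{11}{6}$ ($V = - \frac{5}{2} + \frac{2}{3} = - \frac{11}{6} \approx -1.8333$)
$F{\left(R,X \right)} = \frac{7}{6}$ ($F{\left(R,X \right)} = - \frac{11}{6} - -3 = - \frac{11}{6} + 3 = \frac{7}{6}$)
$\left(-4\right) \left(-41\right) F{\left(2,S \right)} \left(-6\right) = \left(-4\right) \left(-41\right) \frac{7}{6} \left(-6\right) = 164 \left(-7\right) = -1148$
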